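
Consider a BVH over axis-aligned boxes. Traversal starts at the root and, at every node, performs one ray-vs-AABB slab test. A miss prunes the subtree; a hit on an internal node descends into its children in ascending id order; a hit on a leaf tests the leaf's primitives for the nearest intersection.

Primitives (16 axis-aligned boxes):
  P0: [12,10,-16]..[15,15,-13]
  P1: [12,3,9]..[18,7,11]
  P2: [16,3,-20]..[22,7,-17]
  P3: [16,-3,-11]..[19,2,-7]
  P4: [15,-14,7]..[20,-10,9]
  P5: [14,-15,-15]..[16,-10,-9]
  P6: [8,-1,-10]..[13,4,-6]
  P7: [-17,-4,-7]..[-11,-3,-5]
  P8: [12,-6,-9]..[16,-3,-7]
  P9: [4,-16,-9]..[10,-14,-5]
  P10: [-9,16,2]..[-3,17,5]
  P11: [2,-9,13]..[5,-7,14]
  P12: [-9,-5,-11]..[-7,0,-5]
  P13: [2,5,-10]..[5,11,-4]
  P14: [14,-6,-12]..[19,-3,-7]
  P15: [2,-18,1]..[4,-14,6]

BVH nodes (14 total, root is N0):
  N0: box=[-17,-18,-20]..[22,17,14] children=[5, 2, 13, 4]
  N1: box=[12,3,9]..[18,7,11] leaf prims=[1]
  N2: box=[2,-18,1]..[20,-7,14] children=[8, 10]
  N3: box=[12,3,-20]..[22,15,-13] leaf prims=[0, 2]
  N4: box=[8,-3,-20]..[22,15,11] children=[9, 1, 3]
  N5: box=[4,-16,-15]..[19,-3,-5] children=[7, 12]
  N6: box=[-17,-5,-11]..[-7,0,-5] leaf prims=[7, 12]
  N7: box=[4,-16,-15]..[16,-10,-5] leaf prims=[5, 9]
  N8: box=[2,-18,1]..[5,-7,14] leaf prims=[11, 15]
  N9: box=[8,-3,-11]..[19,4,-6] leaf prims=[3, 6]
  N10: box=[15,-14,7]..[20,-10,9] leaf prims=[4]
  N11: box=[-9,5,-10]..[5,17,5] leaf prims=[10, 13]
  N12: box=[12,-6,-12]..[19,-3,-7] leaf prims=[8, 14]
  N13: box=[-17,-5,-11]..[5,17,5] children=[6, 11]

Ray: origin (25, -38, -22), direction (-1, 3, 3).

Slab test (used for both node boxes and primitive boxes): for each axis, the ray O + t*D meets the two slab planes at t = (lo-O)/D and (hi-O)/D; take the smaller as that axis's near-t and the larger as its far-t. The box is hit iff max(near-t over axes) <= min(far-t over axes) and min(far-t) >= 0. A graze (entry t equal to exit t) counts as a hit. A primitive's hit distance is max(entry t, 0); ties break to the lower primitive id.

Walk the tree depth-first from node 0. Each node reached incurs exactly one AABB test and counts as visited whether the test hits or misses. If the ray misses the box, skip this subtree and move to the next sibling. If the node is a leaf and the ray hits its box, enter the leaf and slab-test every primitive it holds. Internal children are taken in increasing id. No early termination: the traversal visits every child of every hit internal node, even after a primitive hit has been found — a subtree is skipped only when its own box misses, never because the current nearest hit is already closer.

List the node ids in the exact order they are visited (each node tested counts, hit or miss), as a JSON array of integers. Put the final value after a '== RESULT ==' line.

Traverse from the root:
N0 x:[3,42] y:[20/3,55/3] z:[2/3,12] -> hit [20/3,12], descend [2, 4, 5, 13]
  N2 x:[5,23] y:[20/3,31/3] z:[23/3,12] -> hit [23/3,31/3], descend [8, 10]
    N8 x:[20,23] y:[20/3,31/3] z:[23/3,12] -> miss, prune
    N10 x:[5,10] y:[8,28/3] z:[29/3,31/3] -> miss, prune
  N4 x:[3,17] y:[35/3,53/3] z:[2/3,11] -> miss, prune
  N5 x:[6,21] y:[22/3,35/3] z:[7/3,17/3] -> miss, prune
  N13 x:[20,42] y:[11,55/3] z:[11/3,9] -> miss, prune

order=[0, 2, 8, 10, 4, 5, 13]  |boxes|=7  |leaves|=0  hit=miss

== RESULT ==
[0, 2, 8, 10, 4, 5, 13]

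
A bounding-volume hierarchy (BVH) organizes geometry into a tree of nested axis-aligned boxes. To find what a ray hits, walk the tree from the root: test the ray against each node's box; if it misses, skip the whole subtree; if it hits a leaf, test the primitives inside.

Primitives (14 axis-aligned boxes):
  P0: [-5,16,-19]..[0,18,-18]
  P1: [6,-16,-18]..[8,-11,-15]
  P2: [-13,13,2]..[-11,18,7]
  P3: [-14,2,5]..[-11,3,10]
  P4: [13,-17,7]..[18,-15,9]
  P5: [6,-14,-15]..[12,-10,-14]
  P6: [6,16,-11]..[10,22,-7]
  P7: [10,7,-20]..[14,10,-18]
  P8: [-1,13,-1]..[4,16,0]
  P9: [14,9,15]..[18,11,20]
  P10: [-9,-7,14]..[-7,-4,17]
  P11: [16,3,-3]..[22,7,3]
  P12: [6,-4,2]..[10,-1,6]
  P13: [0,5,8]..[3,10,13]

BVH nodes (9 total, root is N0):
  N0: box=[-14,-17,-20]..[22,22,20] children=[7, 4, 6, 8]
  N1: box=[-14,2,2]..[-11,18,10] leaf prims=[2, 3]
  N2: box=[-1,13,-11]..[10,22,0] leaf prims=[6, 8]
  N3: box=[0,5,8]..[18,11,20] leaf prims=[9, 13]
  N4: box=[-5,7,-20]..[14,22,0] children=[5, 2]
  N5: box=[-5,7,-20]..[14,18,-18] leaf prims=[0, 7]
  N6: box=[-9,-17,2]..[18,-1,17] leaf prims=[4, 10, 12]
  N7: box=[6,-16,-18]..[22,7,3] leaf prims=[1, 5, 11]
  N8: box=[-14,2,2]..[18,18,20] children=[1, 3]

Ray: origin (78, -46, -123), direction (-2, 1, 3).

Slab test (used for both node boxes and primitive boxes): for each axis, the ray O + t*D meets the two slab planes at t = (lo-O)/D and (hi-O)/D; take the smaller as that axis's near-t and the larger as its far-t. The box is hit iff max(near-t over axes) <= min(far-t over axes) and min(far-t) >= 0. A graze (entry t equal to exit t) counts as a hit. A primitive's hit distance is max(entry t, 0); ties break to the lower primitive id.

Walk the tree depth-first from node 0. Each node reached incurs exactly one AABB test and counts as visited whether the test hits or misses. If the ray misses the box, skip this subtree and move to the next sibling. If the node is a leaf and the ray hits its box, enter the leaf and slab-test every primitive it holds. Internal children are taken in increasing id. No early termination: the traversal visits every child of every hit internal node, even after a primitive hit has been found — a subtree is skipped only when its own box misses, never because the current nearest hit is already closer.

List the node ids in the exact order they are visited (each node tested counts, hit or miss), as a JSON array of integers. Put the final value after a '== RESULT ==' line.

Trace the traversal:
N0 x:[28,46] y:[29,68] z:[103/3,143/3] -> hit [103/3,46], descend [4, 6, 7, 8]
  N4 x:[32,83/2] y:[53,68] z:[103/3,41] -> miss, prune
  N6 x:[30,87/2] y:[29,45] z:[125/3,140/3] -> hit [125/3,87/2] leaf, test {P4(miss), P10(miss), P12(miss)}
  N7 x:[28,36] y:[30,53] z:[35,42] -> hit [35,36] leaf, test {P1@t=35, P5@t=36, P11(miss)}
  N8 x:[30,46] y:[48,64] z:[125/3,143/3] -> miss, prune

5 AABB tests over nodes [0, 4, 6, 7, 8]; 2 leaves entered; closest P1.

== RESULT ==
[0, 4, 6, 7, 8]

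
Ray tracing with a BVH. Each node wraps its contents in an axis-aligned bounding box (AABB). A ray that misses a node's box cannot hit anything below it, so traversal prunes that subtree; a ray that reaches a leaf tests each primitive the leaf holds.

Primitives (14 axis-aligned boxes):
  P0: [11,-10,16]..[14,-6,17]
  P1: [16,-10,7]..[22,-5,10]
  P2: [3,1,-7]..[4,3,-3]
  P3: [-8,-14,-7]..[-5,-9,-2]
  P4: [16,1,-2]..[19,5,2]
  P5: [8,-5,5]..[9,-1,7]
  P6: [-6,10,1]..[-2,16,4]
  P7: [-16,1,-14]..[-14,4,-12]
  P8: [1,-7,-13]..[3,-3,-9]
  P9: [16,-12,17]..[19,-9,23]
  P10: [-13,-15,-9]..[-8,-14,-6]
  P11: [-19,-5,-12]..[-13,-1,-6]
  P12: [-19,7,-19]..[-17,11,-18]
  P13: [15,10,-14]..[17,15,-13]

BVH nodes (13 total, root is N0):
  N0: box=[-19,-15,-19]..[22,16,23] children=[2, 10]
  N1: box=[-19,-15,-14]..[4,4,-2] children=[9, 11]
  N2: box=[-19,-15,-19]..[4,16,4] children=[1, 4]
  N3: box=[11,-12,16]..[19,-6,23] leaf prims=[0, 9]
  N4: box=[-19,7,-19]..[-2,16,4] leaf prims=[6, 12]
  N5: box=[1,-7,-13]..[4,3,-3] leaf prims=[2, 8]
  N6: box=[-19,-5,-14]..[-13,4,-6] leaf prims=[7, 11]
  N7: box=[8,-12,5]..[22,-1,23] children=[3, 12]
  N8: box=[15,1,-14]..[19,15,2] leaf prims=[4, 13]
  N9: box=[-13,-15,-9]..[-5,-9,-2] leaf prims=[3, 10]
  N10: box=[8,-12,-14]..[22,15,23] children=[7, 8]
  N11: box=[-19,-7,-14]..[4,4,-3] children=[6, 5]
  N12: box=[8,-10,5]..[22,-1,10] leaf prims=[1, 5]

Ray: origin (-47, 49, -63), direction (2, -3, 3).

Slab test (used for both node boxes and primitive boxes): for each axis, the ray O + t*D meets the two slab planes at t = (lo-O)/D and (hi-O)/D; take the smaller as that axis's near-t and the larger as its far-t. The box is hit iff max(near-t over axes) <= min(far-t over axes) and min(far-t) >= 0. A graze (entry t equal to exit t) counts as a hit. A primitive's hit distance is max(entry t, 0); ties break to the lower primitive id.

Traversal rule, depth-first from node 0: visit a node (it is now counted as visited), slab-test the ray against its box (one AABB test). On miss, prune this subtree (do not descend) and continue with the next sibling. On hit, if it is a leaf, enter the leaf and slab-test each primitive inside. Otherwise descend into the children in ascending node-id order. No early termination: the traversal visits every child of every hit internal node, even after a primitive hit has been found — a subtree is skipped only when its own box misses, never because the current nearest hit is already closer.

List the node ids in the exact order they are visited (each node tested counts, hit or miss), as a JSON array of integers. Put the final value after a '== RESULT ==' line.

Trace the traversal:
N0 x:[14,69/2] y:[11,64/3] z:[44/3,86/3] -> hit [44/3,64/3], descend [2, 10]
  N2 x:[14,51/2] y:[11,64/3] z:[44/3,67/3] -> hit [44/3,64/3], descend [1, 4]
    N1 x:[14,51/2] y:[15,64/3] z:[49/3,61/3] -> hit [49/3,61/3], descend [9, 11]
      N9 x:[17,21] y:[58/3,64/3] z:[18,61/3] -> hit [58/3,61/3] leaf, test {P3@t=39/2, P10(miss)}
      N11 x:[14,51/2] y:[15,56/3] z:[49/3,20] -> hit [49/3,56/3], descend [5, 6]
        N5 x:[24,51/2] y:[46/3,56/3] z:[50/3,20] -> miss, prune
        N6 x:[14,17] y:[15,18] z:[49/3,19] -> hit [49/3,17] leaf, test {P7(miss), P11@t=17}
    N4 x:[14,45/2] y:[11,14] z:[44/3,67/3] -> miss, prune
  N10 x:[55/2,69/2] y:[34/3,61/3] z:[49/3,86/3] -> miss, prune

Summary -> nodes [0, 2, 1, 9, 11, 5, 6, 4, 10]; box-tests=9; leaf-entries=2; first=P11

== RESULT ==
[0, 2, 1, 9, 11, 5, 6, 4, 10]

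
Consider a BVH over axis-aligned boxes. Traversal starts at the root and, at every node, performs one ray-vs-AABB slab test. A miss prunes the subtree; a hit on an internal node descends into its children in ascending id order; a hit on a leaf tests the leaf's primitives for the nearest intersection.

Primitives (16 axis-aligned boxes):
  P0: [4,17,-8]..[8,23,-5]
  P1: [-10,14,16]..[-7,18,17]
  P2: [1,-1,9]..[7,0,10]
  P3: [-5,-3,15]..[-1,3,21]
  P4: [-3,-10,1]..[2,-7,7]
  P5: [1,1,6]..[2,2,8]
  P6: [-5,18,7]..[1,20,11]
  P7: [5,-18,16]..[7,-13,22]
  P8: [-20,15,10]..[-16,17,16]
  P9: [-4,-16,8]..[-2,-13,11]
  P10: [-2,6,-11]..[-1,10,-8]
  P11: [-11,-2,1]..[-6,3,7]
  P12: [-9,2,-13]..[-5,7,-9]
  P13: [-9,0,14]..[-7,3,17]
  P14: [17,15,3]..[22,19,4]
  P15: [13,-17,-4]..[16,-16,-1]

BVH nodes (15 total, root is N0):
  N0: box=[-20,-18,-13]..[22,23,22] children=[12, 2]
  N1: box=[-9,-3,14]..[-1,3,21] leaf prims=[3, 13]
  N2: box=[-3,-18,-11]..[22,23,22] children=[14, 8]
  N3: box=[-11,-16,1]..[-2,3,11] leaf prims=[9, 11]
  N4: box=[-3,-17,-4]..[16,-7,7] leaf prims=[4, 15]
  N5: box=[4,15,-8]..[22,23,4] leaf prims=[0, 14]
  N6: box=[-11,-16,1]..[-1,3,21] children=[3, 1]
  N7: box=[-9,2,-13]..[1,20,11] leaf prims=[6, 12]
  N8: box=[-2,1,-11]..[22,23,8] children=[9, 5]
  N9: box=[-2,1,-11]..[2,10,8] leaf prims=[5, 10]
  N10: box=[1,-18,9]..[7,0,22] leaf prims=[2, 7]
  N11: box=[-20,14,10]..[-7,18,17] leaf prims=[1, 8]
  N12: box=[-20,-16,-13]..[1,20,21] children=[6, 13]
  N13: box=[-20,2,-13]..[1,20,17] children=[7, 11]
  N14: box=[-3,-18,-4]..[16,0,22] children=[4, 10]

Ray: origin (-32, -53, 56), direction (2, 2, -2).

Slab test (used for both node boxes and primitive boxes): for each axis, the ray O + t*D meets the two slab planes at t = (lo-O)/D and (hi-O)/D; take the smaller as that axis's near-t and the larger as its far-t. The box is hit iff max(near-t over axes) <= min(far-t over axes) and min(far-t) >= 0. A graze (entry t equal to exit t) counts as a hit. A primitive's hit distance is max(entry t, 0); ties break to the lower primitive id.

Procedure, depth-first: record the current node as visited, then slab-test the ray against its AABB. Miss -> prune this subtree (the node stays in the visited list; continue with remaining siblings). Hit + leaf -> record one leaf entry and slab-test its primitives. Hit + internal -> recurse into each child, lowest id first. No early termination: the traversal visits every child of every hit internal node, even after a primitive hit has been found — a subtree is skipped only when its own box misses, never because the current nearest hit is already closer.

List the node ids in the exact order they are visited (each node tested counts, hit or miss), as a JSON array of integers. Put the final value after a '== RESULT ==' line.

Walk:
N0 x:[6,27] y:[35/2,38] z:[17,69/2] -> hit [35/2,27], descend [2, 12]
  N2 x:[29/2,27] y:[35/2,38] z:[17,67/2] -> hit [35/2,27], descend [8, 14]
    N8 x:[15,27] y:[27,38] z:[24,67/2] -> hit [27,27], descend [5, 9]
      N5 x:[18,27] y:[34,38] z:[26,32] -> miss, prune
      N9 x:[15,17] y:[27,63/2] z:[24,67/2] -> miss, prune
    N14 x:[29/2,24] y:[35/2,53/2] z:[17,30] -> hit [35/2,24], descend [4, 10]
      N4 x:[29/2,24] y:[18,23] z:[49/2,30] -> miss, prune
      N10 x:[33/2,39/2] y:[35/2,53/2] z:[17,47/2] -> hit [35/2,39/2] leaf, test {P2(miss), P7@t=37/2}
  N12 x:[6,33/2] y:[37/2,73/2] z:[35/2,69/2] -> miss, prune

9 AABB tests over nodes [0, 2, 8, 5, 9, 14, 4, 10, 12]; 1 leaf entered; closest P7.

== RESULT ==
[0, 2, 8, 5, 9, 14, 4, 10, 12]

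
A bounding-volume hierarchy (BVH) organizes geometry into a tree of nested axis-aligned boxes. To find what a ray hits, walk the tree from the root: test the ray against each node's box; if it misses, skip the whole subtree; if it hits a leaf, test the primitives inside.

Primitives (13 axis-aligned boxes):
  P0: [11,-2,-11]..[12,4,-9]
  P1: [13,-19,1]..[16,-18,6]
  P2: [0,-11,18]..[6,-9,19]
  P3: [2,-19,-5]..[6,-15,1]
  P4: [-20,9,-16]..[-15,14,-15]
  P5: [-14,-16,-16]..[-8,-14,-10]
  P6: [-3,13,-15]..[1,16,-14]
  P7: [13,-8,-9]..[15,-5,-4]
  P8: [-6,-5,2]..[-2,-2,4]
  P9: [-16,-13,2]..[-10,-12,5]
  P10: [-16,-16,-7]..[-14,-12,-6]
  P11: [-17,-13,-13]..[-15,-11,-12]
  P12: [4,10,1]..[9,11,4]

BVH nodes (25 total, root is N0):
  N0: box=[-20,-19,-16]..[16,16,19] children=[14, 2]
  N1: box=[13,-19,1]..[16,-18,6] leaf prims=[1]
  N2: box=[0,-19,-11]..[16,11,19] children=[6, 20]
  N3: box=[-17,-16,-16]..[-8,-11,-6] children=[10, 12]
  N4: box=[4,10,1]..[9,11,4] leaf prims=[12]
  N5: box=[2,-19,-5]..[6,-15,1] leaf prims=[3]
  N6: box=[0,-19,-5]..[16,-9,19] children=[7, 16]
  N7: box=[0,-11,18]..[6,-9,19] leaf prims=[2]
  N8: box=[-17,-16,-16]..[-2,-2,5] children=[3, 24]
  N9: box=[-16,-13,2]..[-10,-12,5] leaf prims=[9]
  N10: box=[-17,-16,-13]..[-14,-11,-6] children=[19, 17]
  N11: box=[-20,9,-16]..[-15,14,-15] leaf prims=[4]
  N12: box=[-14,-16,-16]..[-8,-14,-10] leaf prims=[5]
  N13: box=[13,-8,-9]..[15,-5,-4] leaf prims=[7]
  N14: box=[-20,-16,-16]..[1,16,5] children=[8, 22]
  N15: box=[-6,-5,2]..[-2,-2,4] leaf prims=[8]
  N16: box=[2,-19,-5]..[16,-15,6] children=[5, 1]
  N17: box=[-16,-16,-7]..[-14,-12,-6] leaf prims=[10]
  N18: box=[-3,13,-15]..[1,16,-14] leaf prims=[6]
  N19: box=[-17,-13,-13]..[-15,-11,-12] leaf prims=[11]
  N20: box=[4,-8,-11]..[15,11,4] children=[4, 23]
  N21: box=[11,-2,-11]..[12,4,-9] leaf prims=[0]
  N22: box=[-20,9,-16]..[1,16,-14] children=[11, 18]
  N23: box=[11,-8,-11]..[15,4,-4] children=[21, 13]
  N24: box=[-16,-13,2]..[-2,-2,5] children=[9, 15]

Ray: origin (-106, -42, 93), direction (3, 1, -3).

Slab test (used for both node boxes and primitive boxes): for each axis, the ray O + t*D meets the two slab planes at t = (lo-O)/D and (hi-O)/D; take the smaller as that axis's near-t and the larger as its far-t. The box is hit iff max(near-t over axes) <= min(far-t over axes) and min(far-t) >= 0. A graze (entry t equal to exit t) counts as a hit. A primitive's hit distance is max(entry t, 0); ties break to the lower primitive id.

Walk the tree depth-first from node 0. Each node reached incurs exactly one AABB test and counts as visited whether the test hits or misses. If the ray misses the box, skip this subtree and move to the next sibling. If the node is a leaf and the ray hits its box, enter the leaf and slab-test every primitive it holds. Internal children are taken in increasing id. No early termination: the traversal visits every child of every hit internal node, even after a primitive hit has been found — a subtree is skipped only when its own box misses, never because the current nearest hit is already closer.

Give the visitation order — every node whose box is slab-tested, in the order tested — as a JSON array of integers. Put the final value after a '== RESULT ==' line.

Traverse from the root:
N0 x:[86/3,122/3] y:[23,58] z:[74/3,109/3] -> hit [86/3,109/3], descend [2, 14]
  N2 x:[106/3,122/3] y:[23,53] z:[74/3,104/3] -> miss, prune
  N14 x:[86/3,107/3] y:[26,58] z:[88/3,109/3] -> hit [88/3,107/3], descend [8, 22]
    N8 x:[89/3,104/3] y:[26,40] z:[88/3,109/3] -> hit [89/3,104/3], descend [3, 24]
      N3 x:[89/3,98/3] y:[26,31] z:[33,109/3] -> miss, prune
      N24 x:[30,104/3] y:[29,40] z:[88/3,91/3] -> hit [30,91/3], descend [9, 15]
        N9 x:[30,32] y:[29,30] z:[88/3,91/3] -> hit [30,30] leaf, test {P9@t=30}
        N15 x:[100/3,104/3] y:[37,40] z:[89/3,91/3] -> miss, prune
    N22 x:[86/3,107/3] y:[51,58] z:[107/3,109/3] -> miss, prune

order=[0, 2, 14, 8, 3, 24, 9, 15, 22]  |boxes|=9  |leaves|=1  hit=P9

== RESULT ==
[0, 2, 14, 8, 3, 24, 9, 15, 22]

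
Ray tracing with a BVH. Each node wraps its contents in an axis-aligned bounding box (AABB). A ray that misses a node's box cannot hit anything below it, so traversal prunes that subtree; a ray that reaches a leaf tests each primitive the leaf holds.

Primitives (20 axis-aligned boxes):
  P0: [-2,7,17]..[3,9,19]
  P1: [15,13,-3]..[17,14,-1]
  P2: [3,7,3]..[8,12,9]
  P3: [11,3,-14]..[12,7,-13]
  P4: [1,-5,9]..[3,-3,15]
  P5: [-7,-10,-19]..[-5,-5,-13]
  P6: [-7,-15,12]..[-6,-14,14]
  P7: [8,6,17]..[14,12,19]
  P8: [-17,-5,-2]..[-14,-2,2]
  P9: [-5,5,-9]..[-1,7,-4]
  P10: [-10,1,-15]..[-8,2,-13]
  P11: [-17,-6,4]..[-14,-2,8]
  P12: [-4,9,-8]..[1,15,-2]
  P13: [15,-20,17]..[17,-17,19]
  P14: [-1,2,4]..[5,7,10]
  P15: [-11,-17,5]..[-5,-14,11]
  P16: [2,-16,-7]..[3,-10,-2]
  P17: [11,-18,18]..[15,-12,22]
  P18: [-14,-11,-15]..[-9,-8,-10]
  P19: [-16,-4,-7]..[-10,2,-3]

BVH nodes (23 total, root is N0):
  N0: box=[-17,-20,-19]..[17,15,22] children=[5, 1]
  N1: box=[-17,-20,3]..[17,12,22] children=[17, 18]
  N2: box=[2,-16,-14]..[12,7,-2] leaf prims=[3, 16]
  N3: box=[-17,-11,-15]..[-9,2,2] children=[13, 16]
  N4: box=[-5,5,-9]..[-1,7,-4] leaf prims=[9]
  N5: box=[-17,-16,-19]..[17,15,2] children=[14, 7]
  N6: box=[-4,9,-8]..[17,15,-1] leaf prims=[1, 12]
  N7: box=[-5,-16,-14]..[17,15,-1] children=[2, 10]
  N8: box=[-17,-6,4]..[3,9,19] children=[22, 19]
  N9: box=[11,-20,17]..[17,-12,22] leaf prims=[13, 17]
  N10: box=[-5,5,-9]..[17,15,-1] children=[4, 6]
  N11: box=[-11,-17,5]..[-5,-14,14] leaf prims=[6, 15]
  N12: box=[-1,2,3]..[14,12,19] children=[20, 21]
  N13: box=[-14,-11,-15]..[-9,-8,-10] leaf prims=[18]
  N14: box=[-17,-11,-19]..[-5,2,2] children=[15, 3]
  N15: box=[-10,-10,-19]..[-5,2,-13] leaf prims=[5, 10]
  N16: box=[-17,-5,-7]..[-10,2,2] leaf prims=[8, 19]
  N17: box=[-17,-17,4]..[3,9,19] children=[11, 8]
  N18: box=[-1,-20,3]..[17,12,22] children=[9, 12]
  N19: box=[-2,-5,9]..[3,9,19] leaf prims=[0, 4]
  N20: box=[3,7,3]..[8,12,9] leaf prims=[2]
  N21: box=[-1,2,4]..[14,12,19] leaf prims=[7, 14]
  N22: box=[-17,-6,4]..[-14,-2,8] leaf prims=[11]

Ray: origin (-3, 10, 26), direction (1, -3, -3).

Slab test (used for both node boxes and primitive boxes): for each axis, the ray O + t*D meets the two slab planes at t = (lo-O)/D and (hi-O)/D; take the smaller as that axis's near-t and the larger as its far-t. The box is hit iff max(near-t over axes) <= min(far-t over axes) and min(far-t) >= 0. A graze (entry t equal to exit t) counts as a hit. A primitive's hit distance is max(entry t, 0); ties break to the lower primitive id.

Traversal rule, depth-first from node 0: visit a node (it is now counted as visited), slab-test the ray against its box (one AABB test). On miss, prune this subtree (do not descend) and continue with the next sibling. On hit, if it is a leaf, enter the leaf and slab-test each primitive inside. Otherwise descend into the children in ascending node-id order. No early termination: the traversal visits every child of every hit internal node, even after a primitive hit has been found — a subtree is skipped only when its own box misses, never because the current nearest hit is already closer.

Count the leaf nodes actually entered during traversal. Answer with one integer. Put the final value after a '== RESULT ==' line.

Walk:
N0 x:[-14,20] y:[-5/3,10] z:[4/3,15] -> hit [4/3,10], descend [1, 5]
  N1 x:[-14,20] y:[-2/3,10] z:[4/3,23/3] -> hit [4/3,23/3], descend [17, 18]
    N17 x:[-14,6] y:[1/3,9] z:[7/3,22/3] -> hit [7/3,6], descend [8, 11]
      N8 x:[-14,6] y:[1/3,16/3] z:[7/3,22/3] -> hit [7/3,16/3], descend [19, 22]
        N19 x:[1,6] y:[1/3,5] z:[7/3,17/3] -> hit [7/3,5] leaf, test {P0(miss), P4@t=13/3}
        N22 x:[-14,-11] y:[4,16/3] z:[6,22/3] -> miss, prune
      N11 x:[-8,-2] y:[8,9] z:[4,7] -> miss, prune
    N18 x:[2,20] y:[-2/3,10] z:[4/3,23/3] -> hit [2,23/3], descend [9, 12]
      N9 x:[14,20] y:[22/3,10] z:[4/3,3] -> miss, prune
      N12 x:[2,17] y:[-2/3,8/3] z:[7/3,23/3] -> hit [7/3,8/3], descend [20, 21]
        N20 x:[6,11] y:[-2/3,1] z:[17/3,23/3] -> miss, prune
        N21 x:[2,17] y:[-2/3,8/3] z:[7/3,22/3] -> hit [7/3,8/3] leaf, test {P7(miss), P14(miss)}
  N5 x:[-14,20] y:[-5/3,26/3] z:[8,15] -> hit [8,26/3], descend [7, 14]
    N7 x:[-2,20] y:[-5/3,26/3] z:[9,40/3] -> miss, prune
    N14 x:[-14,-2] y:[8/3,7] z:[8,15] -> miss, prune

Summary -> nodes [0, 1, 17, 8, 19, 22, 11, 18, 9, 12, 20, 21, 5, 7, 14]; box-tests=15; leaf-entries=2; first=P4

== RESULT ==
2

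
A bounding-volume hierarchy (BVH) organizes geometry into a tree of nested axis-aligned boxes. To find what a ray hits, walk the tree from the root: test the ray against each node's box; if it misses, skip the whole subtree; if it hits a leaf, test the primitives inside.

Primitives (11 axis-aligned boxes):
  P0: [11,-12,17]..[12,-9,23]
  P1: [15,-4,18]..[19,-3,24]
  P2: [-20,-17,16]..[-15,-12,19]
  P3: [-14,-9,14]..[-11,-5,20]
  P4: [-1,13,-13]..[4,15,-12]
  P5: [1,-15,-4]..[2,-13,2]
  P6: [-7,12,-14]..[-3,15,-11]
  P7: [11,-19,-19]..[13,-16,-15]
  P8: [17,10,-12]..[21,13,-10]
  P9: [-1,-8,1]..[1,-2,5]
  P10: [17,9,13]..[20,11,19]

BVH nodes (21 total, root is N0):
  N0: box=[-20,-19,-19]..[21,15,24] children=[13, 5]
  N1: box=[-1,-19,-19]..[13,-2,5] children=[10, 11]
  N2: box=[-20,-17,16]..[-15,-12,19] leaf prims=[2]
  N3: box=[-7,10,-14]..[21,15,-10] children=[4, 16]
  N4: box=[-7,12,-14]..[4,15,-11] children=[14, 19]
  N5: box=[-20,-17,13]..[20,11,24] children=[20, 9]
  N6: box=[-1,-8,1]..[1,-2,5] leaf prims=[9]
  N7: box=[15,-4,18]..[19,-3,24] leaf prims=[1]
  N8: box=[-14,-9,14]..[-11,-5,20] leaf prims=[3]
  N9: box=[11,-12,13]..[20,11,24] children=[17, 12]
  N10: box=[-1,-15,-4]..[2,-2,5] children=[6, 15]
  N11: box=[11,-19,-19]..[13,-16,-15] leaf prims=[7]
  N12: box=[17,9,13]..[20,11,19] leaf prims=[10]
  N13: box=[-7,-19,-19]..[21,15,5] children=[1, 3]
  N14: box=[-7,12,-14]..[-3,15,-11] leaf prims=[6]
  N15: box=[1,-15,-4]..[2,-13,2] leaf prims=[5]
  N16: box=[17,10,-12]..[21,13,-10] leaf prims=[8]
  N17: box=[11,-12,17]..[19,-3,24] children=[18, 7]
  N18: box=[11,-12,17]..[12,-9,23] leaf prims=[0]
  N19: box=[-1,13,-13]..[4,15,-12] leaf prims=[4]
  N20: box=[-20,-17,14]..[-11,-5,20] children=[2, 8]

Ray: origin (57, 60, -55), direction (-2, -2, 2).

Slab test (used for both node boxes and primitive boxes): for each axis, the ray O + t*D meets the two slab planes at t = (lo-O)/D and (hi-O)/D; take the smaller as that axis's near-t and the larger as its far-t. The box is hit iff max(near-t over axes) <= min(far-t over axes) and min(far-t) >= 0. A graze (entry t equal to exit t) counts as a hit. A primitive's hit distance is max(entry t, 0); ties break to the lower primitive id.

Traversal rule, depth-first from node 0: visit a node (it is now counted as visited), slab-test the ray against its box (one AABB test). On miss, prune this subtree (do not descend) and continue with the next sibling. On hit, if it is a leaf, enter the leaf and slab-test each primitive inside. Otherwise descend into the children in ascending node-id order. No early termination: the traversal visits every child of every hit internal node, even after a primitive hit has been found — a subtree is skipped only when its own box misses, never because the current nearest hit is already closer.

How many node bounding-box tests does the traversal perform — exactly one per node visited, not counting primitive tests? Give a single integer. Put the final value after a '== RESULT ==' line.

Trace the traversal:
N0 x:[18,77/2] y:[45/2,79/2] z:[18,79/2] -> hit [45/2,77/2], descend [5, 13]
  N5 x:[37/2,77/2] y:[49/2,77/2] z:[34,79/2] -> hit [34,77/2], descend [9, 20]
    N9 x:[37/2,23] y:[49/2,36] z:[34,79/2] -> miss, prune
    N20 x:[34,77/2] y:[65/2,77/2] z:[69/2,75/2] -> hit [69/2,75/2], descend [2, 8]
      N2 x:[36,77/2] y:[36,77/2] z:[71/2,37] -> hit [36,37] leaf, test {P2@t=36}
      N8 x:[34,71/2] y:[65/2,69/2] z:[69/2,75/2] -> hit [69/2,69/2] leaf, test {P3@t=69/2}
  N13 x:[18,32] y:[45/2,79/2] z:[18,30] -> hit [45/2,30], descend [1, 3]
    N1 x:[22,29] y:[31,79/2] z:[18,30] -> miss, prune
    N3 x:[18,32] y:[45/2,25] z:[41/2,45/2] -> hit [45/2,45/2], descend [4, 16]
      N4 x:[53/2,32] y:[45/2,24] z:[41/2,22] -> miss, prune
      N16 x:[18,20] y:[47/2,25] z:[43/2,45/2] -> miss, prune

11 AABB tests over nodes [0, 5, 9, 20, 2, 8, 13, 1, 3, 4, 16]; 2 leaves entered; closest P3.

== RESULT ==
11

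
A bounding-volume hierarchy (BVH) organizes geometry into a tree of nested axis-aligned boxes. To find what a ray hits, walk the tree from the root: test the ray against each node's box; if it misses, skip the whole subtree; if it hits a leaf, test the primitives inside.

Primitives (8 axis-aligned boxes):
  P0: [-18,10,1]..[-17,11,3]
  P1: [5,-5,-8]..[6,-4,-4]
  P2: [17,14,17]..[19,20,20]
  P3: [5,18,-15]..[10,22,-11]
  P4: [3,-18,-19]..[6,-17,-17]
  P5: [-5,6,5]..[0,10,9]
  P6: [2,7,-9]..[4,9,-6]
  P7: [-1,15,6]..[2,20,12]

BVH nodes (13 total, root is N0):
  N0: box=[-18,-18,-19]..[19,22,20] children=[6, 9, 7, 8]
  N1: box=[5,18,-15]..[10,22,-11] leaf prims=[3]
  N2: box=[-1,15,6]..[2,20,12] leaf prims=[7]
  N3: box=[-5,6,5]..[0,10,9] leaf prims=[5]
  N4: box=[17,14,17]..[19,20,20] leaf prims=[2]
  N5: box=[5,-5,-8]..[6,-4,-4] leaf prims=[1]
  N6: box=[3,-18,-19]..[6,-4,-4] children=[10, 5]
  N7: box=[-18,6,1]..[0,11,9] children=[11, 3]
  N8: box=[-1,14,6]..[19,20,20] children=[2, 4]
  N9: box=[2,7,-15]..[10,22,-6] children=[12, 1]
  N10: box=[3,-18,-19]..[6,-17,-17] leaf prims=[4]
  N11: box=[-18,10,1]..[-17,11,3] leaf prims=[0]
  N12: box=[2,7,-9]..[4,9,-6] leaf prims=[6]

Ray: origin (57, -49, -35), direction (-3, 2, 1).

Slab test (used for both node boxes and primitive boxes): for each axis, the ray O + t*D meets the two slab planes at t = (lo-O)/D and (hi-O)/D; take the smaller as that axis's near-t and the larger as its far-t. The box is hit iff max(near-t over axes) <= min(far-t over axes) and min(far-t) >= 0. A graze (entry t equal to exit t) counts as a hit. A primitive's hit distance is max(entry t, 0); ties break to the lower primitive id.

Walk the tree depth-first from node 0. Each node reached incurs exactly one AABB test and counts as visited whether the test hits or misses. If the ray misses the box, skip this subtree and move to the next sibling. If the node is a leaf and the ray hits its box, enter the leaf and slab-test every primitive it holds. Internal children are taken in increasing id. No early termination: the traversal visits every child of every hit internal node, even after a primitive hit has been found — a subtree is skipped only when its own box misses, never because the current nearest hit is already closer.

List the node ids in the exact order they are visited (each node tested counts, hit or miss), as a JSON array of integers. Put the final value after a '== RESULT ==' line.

Walk:
N0 x:[38/3,25] y:[31/2,71/2] z:[16,55] -> hit [16,25], descend [6, 7, 8, 9]
  N6 x:[17,18] y:[31/2,45/2] z:[16,31] -> hit [17,18], descend [5, 10]
    N5 x:[17,52/3] y:[22,45/2] z:[27,31] -> miss, prune
    N10 x:[17,18] y:[31/2,16] z:[16,18] -> miss, prune
  N7 x:[19,25] y:[55/2,30] z:[36,44] -> miss, prune
  N8 x:[38/3,58/3] y:[63/2,69/2] z:[41,55] -> miss, prune
  N9 x:[47/3,55/3] y:[28,71/2] z:[20,29] -> miss, prune

order=[0, 6, 5, 10, 7, 8, 9]  |boxes|=7  |leaves|=0  hit=miss

== RESULT ==
[0, 6, 5, 10, 7, 8, 9]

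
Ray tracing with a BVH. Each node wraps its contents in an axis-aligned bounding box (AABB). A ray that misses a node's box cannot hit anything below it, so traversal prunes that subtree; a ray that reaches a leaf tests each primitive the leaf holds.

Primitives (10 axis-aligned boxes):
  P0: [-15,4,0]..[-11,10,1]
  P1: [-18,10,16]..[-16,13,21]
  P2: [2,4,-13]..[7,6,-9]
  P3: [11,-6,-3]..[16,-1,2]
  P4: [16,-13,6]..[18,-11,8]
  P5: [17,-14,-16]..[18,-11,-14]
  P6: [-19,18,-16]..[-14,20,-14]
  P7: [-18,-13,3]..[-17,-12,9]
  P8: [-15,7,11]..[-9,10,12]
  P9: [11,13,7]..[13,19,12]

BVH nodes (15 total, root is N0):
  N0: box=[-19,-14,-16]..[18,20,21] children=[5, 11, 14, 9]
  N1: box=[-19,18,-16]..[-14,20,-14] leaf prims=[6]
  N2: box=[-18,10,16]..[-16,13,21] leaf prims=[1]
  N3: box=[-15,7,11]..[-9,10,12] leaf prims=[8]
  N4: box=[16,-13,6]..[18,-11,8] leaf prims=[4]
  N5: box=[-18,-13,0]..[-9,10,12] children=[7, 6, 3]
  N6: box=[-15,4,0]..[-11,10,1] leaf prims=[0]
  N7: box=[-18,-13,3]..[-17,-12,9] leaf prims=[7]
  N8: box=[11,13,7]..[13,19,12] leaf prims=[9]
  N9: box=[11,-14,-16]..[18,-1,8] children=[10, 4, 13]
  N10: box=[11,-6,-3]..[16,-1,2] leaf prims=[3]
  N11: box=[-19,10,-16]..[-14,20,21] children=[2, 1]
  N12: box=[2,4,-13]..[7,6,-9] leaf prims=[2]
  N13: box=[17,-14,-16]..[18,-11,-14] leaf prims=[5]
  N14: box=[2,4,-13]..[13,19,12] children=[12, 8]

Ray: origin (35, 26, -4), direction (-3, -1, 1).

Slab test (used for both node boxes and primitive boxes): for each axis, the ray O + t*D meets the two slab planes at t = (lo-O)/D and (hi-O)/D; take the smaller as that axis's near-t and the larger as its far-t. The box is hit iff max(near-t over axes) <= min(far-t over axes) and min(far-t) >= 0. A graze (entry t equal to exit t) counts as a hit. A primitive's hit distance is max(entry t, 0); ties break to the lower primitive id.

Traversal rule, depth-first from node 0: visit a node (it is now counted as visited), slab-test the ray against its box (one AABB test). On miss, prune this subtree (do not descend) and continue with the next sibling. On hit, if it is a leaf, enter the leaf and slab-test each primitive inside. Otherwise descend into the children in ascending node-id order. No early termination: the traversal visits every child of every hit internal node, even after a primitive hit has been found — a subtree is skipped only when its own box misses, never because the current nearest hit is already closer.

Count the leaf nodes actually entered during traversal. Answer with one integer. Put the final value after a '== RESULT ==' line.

Walk:
N0 x:[17/3,18] y:[6,40] z:[-12,25] -> hit [6,18], descend [5, 9, 11, 14]
  N5 x:[44/3,53/3] y:[16,39] z:[4,16] -> hit [16,16], descend [3, 6, 7]
    N3 x:[44/3,50/3] y:[16,19] z:[15,16] -> hit [16,16] leaf, test {P8@t=16}
    N6 x:[46/3,50/3] y:[16,22] z:[4,5] -> miss, prune
    N7 x:[52/3,53/3] y:[38,39] z:[7,13] -> miss, prune
  N9 x:[17/3,8] y:[27,40] z:[-12,12] -> miss, prune
  N11 x:[49/3,18] y:[6,16] z:[-12,25] -> miss, prune
  N14 x:[22/3,11] y:[7,22] z:[-9,16] -> hit [22/3,11], descend [8, 12]
    N8 x:[22/3,8] y:[7,13] z:[11,16] -> miss, prune
    N12 x:[28/3,11] y:[20,22] z:[-9,-5] -> miss, prune

Visited [0, 5, 3, 6, 7, 9, 11, 14, 8, 12]. Tests: 10 box, 1 leaf. Nearest: P8.

== RESULT ==
1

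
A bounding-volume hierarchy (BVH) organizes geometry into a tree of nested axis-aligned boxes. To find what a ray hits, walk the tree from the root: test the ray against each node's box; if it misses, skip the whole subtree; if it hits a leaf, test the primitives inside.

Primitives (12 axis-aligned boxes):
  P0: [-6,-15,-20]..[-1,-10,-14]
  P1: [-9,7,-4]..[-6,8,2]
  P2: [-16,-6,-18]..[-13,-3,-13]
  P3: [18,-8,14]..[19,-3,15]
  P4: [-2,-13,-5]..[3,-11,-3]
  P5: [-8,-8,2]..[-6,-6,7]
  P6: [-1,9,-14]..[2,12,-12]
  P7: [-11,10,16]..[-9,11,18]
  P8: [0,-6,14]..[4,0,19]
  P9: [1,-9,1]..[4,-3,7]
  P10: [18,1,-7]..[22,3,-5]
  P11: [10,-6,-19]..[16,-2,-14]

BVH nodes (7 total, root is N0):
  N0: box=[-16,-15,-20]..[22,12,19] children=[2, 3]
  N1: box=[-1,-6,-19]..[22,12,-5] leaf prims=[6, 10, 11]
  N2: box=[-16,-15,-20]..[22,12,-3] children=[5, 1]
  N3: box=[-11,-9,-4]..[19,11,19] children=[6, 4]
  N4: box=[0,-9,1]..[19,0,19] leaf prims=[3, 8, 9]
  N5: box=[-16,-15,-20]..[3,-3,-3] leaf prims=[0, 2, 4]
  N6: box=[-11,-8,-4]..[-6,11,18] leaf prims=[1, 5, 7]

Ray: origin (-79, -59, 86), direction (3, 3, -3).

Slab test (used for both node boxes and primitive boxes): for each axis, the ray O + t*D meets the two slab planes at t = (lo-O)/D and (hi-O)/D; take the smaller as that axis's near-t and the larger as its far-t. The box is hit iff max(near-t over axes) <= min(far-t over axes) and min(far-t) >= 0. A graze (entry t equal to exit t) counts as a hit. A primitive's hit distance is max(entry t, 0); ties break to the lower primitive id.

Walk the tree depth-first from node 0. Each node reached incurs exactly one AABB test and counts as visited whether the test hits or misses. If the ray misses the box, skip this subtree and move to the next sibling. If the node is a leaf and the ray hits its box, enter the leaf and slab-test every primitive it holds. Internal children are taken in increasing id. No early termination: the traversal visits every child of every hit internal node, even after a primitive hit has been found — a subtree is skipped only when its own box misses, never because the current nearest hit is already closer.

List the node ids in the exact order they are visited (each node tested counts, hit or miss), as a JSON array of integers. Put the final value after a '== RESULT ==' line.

Walk:
N0 x:[21,101/3] y:[44/3,71/3] z:[67/3,106/3] -> hit [67/3,71/3], descend [2, 3]
  N2 x:[21,101/3] y:[44/3,71/3] z:[89/3,106/3] -> miss, prune
  N3 x:[68/3,98/3] y:[50/3,70/3] z:[67/3,30] -> hit [68/3,70/3], descend [4, 6]
    N4 x:[79/3,98/3] y:[50/3,59/3] z:[67/3,85/3] -> miss, prune
    N6 x:[68/3,73/3] y:[17,70/3] z:[68/3,30] -> hit [68/3,70/3] leaf, test {P1(miss), P5(miss), P7@t=23}

5 AABB tests over nodes [0, 2, 3, 4, 6]; 1 leaf entered; closest P7.

== RESULT ==
[0, 2, 3, 4, 6]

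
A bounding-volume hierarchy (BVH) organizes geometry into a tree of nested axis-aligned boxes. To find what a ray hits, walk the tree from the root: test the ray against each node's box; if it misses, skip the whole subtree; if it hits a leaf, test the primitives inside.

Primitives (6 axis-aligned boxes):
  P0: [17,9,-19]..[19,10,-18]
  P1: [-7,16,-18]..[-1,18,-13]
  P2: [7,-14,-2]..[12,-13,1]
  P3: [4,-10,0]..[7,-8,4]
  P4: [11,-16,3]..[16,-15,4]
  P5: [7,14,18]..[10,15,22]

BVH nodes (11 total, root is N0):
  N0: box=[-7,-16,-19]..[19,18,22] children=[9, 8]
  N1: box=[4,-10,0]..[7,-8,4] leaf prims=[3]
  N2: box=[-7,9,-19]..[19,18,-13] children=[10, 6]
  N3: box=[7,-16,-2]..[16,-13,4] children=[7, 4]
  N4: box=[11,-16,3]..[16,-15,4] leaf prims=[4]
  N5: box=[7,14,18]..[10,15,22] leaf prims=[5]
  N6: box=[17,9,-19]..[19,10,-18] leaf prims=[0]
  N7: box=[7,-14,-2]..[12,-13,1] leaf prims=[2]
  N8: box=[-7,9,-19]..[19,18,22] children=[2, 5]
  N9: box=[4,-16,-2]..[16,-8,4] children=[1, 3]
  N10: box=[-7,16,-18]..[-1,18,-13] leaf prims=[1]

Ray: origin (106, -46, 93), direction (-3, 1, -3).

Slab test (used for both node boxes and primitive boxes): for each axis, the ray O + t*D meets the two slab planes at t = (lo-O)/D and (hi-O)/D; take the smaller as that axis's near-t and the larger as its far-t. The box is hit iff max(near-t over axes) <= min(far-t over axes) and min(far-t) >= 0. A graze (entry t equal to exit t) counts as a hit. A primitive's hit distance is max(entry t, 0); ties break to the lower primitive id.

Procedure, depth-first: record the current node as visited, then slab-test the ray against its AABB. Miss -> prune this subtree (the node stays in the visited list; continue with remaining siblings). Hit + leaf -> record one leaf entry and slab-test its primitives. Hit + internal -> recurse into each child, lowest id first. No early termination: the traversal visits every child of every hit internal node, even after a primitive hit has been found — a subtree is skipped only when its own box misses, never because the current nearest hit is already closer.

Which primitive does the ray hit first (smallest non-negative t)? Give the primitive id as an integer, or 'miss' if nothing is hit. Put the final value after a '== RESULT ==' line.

Walk:
N0 x:[29,113/3] y:[30,64] z:[71/3,112/3] -> hit [30,112/3], descend [8, 9]
  N8 x:[29,113/3] y:[55,64] z:[71/3,112/3] -> miss, prune
  N9 x:[30,34] y:[30,38] z:[89/3,95/3] -> hit [30,95/3], descend [1, 3]
    N1 x:[33,34] y:[36,38] z:[89/3,31] -> miss, prune
    N3 x:[30,33] y:[30,33] z:[89/3,95/3] -> hit [30,95/3], descend [4, 7]
      N4 x:[30,95/3] y:[30,31] z:[89/3,30] -> hit [30,30] leaf, test {P4@t=30}
      N7 x:[94/3,33] y:[32,33] z:[92/3,95/3] -> miss, prune

Summary -> nodes [0, 8, 9, 1, 3, 4, 7]; box-tests=7; leaf-entries=1; first=P4

== RESULT ==
4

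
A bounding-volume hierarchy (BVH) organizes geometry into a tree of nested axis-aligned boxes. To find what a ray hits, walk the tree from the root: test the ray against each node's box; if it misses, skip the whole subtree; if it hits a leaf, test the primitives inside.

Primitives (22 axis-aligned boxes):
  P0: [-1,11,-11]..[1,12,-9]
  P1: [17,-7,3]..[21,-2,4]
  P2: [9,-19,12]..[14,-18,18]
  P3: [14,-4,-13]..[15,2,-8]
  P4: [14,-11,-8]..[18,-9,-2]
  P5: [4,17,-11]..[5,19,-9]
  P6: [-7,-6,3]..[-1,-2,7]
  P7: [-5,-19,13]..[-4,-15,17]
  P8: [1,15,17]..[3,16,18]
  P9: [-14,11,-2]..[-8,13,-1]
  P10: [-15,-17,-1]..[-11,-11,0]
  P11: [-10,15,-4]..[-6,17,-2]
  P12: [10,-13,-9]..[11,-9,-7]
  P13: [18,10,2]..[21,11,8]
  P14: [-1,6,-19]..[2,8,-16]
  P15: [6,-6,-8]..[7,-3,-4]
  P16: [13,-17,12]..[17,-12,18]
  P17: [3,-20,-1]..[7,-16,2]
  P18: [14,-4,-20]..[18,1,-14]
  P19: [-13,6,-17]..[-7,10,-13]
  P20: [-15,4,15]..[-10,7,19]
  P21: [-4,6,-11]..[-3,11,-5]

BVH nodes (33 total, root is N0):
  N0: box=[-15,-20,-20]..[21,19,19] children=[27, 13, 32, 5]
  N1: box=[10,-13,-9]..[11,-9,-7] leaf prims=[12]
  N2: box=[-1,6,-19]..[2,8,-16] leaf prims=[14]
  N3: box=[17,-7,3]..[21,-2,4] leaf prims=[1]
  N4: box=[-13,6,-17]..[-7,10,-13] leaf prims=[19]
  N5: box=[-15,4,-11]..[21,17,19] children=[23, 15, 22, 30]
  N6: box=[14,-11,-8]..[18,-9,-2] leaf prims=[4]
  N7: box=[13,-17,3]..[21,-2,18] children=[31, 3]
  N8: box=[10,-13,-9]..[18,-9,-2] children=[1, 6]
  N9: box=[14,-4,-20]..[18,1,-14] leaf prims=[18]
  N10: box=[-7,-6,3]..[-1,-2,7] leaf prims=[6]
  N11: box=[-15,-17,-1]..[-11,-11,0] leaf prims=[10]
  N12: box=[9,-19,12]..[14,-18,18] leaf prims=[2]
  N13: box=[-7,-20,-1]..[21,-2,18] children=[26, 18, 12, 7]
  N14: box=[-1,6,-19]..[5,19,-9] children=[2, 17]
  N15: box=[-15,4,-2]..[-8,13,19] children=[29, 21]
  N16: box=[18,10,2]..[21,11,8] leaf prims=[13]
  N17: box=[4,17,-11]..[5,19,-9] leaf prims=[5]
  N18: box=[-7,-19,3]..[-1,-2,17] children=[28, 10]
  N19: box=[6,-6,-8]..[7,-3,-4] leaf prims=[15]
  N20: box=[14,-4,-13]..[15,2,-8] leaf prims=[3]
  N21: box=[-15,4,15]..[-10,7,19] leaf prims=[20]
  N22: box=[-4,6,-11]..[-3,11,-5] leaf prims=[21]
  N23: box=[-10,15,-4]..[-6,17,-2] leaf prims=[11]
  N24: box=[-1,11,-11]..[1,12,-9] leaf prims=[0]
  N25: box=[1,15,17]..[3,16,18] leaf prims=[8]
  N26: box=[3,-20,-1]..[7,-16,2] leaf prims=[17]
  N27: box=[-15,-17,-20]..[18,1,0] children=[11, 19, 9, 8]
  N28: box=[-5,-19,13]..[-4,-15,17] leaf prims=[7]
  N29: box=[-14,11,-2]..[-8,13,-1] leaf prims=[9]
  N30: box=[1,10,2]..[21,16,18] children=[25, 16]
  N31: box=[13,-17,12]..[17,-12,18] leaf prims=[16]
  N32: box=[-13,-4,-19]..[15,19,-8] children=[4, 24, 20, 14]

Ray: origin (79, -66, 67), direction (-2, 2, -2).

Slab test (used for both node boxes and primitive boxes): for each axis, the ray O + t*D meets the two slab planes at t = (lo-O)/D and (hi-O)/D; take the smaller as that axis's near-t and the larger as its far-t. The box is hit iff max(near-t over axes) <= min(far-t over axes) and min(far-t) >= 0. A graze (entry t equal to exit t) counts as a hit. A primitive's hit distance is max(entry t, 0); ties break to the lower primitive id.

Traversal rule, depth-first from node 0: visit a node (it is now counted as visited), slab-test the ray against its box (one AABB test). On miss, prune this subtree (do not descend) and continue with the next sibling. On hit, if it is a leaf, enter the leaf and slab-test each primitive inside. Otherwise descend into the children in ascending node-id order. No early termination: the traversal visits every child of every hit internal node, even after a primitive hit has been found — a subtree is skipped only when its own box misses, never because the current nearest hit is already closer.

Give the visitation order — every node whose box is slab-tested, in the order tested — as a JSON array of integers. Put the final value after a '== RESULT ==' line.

Traverse from the root:
N0 x:[29,47] y:[23,85/2] z:[24,87/2] -> hit [29,85/2], descend [5, 13, 27, 32]
  N5 x:[29,47] y:[35,83/2] z:[24,39] -> hit [35,39], descend [15, 22, 23, 30]
    N15 x:[87/2,47] y:[35,79/2] z:[24,69/2] -> miss, prune
    N22 x:[41,83/2] y:[36,77/2] z:[36,39] -> miss, prune
    N23 x:[85/2,89/2] y:[81/2,83/2] z:[69/2,71/2] -> miss, prune
    N30 x:[29,39] y:[38,41] z:[49/2,65/2] -> miss, prune
  N13 x:[29,43] y:[23,32] z:[49/2,34] -> hit [29,32], descend [7, 12, 18, 26]
    N7 x:[29,33] y:[49/2,32] z:[49/2,32] -> hit [29,32], descend [3, 31]
      N3 x:[29,31] y:[59/2,32] z:[63/2,32] -> miss, prune
      N31 x:[31,33] y:[49/2,27] z:[49/2,55/2] -> miss, prune
    N12 x:[65/2,35] y:[47/2,24] z:[49/2,55/2] -> miss, prune
    N18 x:[40,43] y:[47/2,32] z:[25,32] -> miss, prune
    N26 x:[36,38] y:[23,25] z:[65/2,34] -> miss, prune
  N27 x:[61/2,47] y:[49/2,67/2] z:[67/2,87/2] -> hit [67/2,67/2], descend [8, 9, 11, 19]
    N8 x:[61/2,69/2] y:[53/2,57/2] z:[69/2,38] -> miss, prune
    N9 x:[61/2,65/2] y:[31,67/2] z:[81/2,87/2] -> miss, prune
    N11 x:[45,47] y:[49/2,55/2] z:[67/2,34] -> miss, prune
    N19 x:[36,73/2] y:[30,63/2] z:[71/2,75/2] -> miss, prune
  N32 x:[32,46] y:[31,85/2] z:[75/2,43] -> hit [75/2,85/2], descend [4, 14, 20, 24]
    N4 x:[43,46] y:[36,38] z:[40,42] -> miss, prune
    N14 x:[37,40] y:[36,85/2] z:[38,43] -> hit [38,40], descend [2, 17]
      N2 x:[77/2,40] y:[36,37] z:[83/2,43] -> miss, prune
      N17 x:[37,75/2] y:[83/2,85/2] z:[38,39] -> miss, prune
    N20 x:[32,65/2] y:[31,34] z:[75/2,40] -> miss, prune
    N24 x:[39,40] y:[77/2,39] z:[38,39] -> hit [39,39] leaf, test {P0@t=39}

Visited [0, 5, 15, 22, 23, 30, 13, 7, 3, 31, 12, 18, 26, 27, 8, 9, 11, 19, 32, 4, 14, 2, 17, 20, 24]. Tests: 25 box, 1 leaf. Nearest: P0.

== RESULT ==
[0, 5, 15, 22, 23, 30, 13, 7, 3, 31, 12, 18, 26, 27, 8, 9, 11, 19, 32, 4, 14, 2, 17, 20, 24]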